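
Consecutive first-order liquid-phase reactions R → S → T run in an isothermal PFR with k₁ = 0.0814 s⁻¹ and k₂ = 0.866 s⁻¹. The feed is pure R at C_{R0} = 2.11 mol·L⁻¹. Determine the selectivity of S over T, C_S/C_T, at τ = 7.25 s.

The intermediate concentration in a first-order A→B→C sequence is C_S = k₁C_{R0}(e^(−k₁τ) − e^(−k₂τ))/(k₂−k₁).
e^(−k₁τ) = e^(−0.0814×7.25) = e^(−0.5901) = 0.5542; e^(−k₂τ) = e^(−6.279) = 0.001876.
C_S = 0.0814×2.11/(0.866−0.0814) × (0.5542−0.001876) = 0.2189×0.5524 = 0.1209 mol·L⁻¹.
C_R = C_{R0}e^(−k₁τ) = 1.169 mol·L⁻¹, so C_T = C_{R0}−C_R−C_S = 0.8196 mol·L⁻¹; C_S/C_T = 0.148.

0.148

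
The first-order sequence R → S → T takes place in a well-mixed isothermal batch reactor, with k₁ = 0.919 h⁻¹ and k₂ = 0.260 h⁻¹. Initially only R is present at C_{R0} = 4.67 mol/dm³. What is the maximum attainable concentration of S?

Evaluating C_S at t_opt = ln(k₂/k₁)/(k₂−k₁) gives C_{S,max}/C_{R0} = (k₁/k₂)^[k₂/(k₂−k₁)].
= (0.919/0.260)^(0.260/(0.260−0.919)) = (3.535)^(-0.3945) = 0.6077.
C_{S,max} = 0.6077×4.67 = 2.84 mol/dm³.

2.84 mol/dm³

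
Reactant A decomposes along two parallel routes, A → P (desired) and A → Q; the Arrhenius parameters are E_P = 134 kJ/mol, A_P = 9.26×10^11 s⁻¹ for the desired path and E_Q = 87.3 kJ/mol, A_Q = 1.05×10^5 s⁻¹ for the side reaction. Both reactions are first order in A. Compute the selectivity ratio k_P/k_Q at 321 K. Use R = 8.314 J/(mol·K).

Since both paths have the same order in A, the concentration cancels and S_{P/Q} = k_P/k_Q = (A_P/A_Q)·exp[(E_Q−E_P)/(RT)].
(E_Q−E_P)/(RT) = (87.3−134)×10³/(8.314×321) = -46700/2669 = -17.50.
k_P/k_Q = (9.26×10^11/1.05×10^5)·exp(-17.50) = 8.819×10^6 × 2.515×10^-8 = 0.222.

0.222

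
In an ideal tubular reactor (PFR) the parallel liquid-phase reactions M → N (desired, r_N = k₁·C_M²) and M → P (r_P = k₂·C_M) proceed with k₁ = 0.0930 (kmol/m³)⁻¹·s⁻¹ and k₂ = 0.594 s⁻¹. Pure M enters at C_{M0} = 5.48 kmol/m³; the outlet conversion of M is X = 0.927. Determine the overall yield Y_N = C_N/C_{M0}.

0.276

C_M = C_{M0}(1−X) = 0.4000 kmol/m³.
Along a PFR/batch, dC_P/dC_M = −r_P/(r_N+r_P) = −k₂/(k₂+k₁·C_M).
Integrating from C_{M0} to C_M: C_P = (0.594/0.0930)·ln[(0.594+0.0930·5.48)/(0.594+0.0930·0.400)] = 6.387·ln(1.104/0.6312) = 3.569 kmol/m³.
Then C_N = (C_{M0}−C_M) − C_P = 5.080 − 3.569 = 1.511 kmol/m³.
Y_N = C_N/C_{M0} = 1.511/5.48 = 0.276.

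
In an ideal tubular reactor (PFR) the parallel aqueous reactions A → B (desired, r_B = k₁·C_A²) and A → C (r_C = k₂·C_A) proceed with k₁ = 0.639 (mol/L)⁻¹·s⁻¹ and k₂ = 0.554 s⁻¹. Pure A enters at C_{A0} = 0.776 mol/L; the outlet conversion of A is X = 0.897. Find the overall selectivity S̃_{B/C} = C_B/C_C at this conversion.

C_A = C_{A0}(1−X) = 0.07993 mol/L.
Along a PFR/batch, dC_C/dC_A = −r_C/(r_B+r_C) = −k₂/(k₂+k₁·C_A).
Integrating from C_{A0} to C_A: C_C = (0.554/0.639)·ln[(0.554+0.639·0.776)/(0.554+0.639·0.0799)] = 0.8670·ln(1.050/0.6051) = 0.4778 mol/L.
Then C_B = (C_{A0}−C_A) − C_C = 0.6961 − 0.4778 = 0.2183 mol/L.
S̃_{B/C} = C_B/C_C = 0.2183/0.4778 = 0.457.

0.457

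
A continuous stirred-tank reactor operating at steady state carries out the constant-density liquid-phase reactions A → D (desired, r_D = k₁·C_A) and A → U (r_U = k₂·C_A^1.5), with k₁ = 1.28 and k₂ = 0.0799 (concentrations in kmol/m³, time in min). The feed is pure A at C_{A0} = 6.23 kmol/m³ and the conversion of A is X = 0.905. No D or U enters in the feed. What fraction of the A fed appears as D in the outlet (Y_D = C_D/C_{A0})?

Exit C_A = C_{A0}(1−X) = 6.23×0.0950 = 0.5918 kmol/m³.
In a CSTR the entire volume is at exit conditions, so r_D = 1.28×0.5918 = 0.7576 and r_U = 0.0799×0.5918^1.5 = 0.03638.
Fraction of consumed A going to D: r_D/(r_D+r_U) = 0.9542.
C_D = 0.9542·C_{A0}·X = 0.9542×6.23×0.905 = 5.38 kmol/m³; Y_D = C_D/C_{A0} = 0.864.

0.864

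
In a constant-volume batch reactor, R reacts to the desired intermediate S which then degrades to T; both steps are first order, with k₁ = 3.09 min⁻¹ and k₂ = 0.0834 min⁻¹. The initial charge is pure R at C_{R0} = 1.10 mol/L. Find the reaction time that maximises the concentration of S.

1.20 min

For first-order series the maximum of C_S occurs at t_opt = ln(k₂/k₁)/(k₂−k₁).
= ln(0.0834/3.09)/(0.0834−3.09) = ln(0.02699)/-3.007 = -3.612/-3.007 = 1.20 min.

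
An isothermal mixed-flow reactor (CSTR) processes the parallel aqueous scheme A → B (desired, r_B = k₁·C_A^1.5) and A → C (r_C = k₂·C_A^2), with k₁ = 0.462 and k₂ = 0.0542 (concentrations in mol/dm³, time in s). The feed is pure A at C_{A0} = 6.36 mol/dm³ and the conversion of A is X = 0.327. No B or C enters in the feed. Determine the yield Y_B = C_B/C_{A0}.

Exit C_A = C_{A0}(1−X) = 6.36×0.673 = 4.280 mol/dm³.
A CSTR operates uniformly at the exit composition, giving r_B = 4.091 and r_C = 0.9930 (each k·C_A^n at C_A = 4.280).
Fraction of consumed A going to B: r_B/(r_B+r_C) = 0.8047.
C_B = 0.8047·C_{A0}·X = 0.8047×6.36×0.327 = 1.67 mol/dm³; Y_B = C_B/C_{A0} = 0.263.

0.263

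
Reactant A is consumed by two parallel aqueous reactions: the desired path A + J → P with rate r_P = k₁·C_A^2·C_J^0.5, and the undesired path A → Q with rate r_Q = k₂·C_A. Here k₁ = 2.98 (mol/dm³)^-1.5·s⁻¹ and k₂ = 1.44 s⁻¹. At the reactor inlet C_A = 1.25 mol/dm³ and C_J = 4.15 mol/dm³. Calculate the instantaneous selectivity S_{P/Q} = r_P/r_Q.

S_{P/Q} = r_P/r_Q = (k₁·C_A^2·C_J^0.5)/(k₂·C_A) = (k₁/k₂)·C_A·C_J^0.5.
= (2.98×1.250^2×4.150^0.5) / (1.44×1.250) = 9.486/1.800 = 5.27.

5.27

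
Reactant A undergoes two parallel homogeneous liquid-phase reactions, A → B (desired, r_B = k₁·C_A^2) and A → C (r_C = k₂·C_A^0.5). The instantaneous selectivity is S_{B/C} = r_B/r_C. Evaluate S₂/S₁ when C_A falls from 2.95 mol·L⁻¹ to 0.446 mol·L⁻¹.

0.0588

S_{B/C} = (k₁/k₂)·C_A^1.5, so S₂/S₁ = (C_{A,2}/C_{A,1})^1.5.
= (0.446/2.95)^1.5 = (0.1512)^1.5 = 0.0588.
Selectivity toward B falls as C_A falls — high-concentration operation is favoured.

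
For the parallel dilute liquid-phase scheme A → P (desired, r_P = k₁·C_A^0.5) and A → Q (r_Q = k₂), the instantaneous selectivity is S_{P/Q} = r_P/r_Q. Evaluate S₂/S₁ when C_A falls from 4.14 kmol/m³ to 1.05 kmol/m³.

S_{P/Q} = (k₁/k₂)·C_A^0.5, so S₂/S₁ = (C_{A,2}/C_{A,1})^0.5.
= (1.05/4.14)^0.5 = (0.2536)^0.5 = 0.504.
Selectivity toward P falls as C_A falls — high-concentration operation is favoured.

0.504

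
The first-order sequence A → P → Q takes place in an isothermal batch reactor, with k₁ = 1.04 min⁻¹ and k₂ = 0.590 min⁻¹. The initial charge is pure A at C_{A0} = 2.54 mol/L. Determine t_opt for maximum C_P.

For first-order series the maximum of C_P occurs at t_opt = ln(k₂/k₁)/(k₂−k₁).
= ln(0.590/1.04)/(0.590−1.04) = ln(0.5673)/-0.4500 = -0.5669/-0.4500 = 1.26 min.

1.26 min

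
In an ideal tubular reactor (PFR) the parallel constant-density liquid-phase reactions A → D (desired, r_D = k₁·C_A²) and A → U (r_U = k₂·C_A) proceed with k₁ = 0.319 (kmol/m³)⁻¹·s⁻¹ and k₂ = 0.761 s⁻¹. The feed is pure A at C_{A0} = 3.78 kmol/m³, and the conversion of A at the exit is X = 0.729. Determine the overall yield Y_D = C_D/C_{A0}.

0.355

C_A = C_{A0}(1−X) = 1.024 kmol/m³.
Along a PFR/batch, dC_U/dC_A = −r_U/(r_D+r_U) = −k₂/(k₂+k₁·C_A).
Integrating from C_{A0} to C_A: C_U = (0.761/0.319)·ln[(0.761+0.319·3.78)/(0.761+0.319·1.02)] = 2.386·ln(1.967/1.088) = 1.413 kmol/m³.
Then C_D = (C_{A0}−C_A) − C_U = 2.756 − 1.413 = 1.343 kmol/m³.
Y_D = C_D/C_{A0} = 1.343/3.78 = 0.355.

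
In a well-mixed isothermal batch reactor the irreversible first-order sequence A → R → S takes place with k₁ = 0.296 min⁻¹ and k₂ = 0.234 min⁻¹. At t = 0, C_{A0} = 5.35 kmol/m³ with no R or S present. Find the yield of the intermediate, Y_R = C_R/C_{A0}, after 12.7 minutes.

The intermediate concentration in a first-order A→B→C sequence is C_R = k₁C_{A0}(e^(−k₁t) − e^(−k₂t))/(k₂−k₁).
e^(−k₁t) = e^(−0.296×12.7) = e^(−3.759) = 0.02330; e^(−k₂t) = e^(−2.972) = 0.05121.
C_R = 0.296×5.35/(0.234−0.296) × (0.02330−0.05121) = (-25.54)×(-0.02791) = 0.7128 kmol/m³.
Y_R = C_R/C_{A0} = 0.7128/5.35 = 0.133.

0.133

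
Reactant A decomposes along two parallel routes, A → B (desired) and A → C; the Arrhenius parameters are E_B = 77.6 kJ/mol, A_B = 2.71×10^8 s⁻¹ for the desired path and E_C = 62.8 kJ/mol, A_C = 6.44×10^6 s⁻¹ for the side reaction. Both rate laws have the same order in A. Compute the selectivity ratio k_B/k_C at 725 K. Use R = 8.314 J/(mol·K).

3.61

k_B/k_C = (A_B/A_C)·exp[−(E_B−E_C)/(RT)] = (A_B/A_C)·exp[(E_C−E_B)/(RT)].
(E_C−E_B)/(RT) = (62.8−77.6)×10³/(8.314×725) = -14800/6028 = -2.455.
k_B/k_C = (2.71×10^8/6.44×10^6)·exp(-2.455) = 42.08 × 0.08583 = 3.61.
Since E_B > E_C, raising the temperature improves selectivity toward B.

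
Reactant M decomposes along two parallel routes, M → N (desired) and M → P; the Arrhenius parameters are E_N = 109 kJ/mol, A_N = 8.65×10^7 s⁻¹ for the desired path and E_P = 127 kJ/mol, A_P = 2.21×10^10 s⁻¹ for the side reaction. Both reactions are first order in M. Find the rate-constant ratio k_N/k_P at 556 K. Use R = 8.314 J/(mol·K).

Since both paths have the same order in M, the concentration cancels and S_{N/P} = k_N/k_P = (A_N/A_P)·exp[(E_P−E_N)/(RT)].
(E_P−E_N)/(RT) = (127−109)×10³/(8.314×556) = 18000/4623 = 3.894.
k_N/k_P = (8.65×10^7/2.21×10^10)·exp(3.894) = 0.003914 × 49.10 = 0.192.
Since E_N < E_P, lowering the temperature improves selectivity toward N.

0.192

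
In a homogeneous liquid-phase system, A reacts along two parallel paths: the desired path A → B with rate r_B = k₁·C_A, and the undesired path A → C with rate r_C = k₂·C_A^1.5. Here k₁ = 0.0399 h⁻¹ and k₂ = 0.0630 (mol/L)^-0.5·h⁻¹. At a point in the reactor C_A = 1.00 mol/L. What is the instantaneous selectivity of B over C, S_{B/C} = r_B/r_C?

0.633

S_{B/C} = r_B/r_C = (k₁·C_A)/(k₂·C_A^1.5) = (k₁/k₂)·C_A^-0.5.
= (0.0399×1.000) / (0.0630×1.000^1.5) = 0.03990/0.06300 = 0.633.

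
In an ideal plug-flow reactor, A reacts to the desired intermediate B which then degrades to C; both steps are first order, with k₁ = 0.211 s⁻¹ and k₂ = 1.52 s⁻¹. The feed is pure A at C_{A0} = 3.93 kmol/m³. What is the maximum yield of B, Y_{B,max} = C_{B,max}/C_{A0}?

0.101

At the optimum, C_{B,max}/C_{A0} = (k₁/k₂)^[k₂/(k₂−k₁)].
= (0.211/1.52)^(1.52/(1.52−0.211)) = (0.1388)^(1.161) = 0.1010.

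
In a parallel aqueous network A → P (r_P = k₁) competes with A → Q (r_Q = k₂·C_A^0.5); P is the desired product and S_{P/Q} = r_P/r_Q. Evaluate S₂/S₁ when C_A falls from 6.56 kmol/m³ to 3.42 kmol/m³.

S_{P/Q} = (k₁/k₂)·C_A^-0.5, so S₂/S₁ = (C_{A,2}/C_{A,1})^-0.5.
= (3.42/6.56)^(-0.5) = (0.5213)^(-0.5) = 1.38.

1.38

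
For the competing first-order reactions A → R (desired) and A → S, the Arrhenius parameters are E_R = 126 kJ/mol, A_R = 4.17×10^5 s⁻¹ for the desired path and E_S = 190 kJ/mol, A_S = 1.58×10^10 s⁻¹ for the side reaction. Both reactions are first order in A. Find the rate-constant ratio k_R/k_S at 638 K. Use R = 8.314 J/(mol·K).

k_R/k_S = (A_R/A_S)·exp[−(E_R−E_S)/(RT)] = (A_R/A_S)·exp[(E_S−E_R)/(RT)].
(E_S−E_R)/(RT) = (190−126)×10³/(8.314×638) = 64000/5304 = 12.07.
k_R/k_S = (4.17×10^5/1.58×10^10)·exp(12.07) = 2.639×10^-5 × 1.738×10^5 = 4.59.
Since E_R < E_S, lowering the temperature improves selectivity toward R.

4.59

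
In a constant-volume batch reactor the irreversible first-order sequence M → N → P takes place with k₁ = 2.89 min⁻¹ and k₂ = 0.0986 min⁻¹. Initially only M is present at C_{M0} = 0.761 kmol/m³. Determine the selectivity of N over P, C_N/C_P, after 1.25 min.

The intermediate concentration in a first-order A→B→C sequence is C_N = k₁C_{M0}(e^(−k₁t) − e^(−k₂t))/(k₂−k₁).
e^(−k₁t) = e^(−2.89×1.25) = e^(−3.613) = 0.02698; e^(−k₂t) = e^(−0.1232) = 0.8840.
C_N = 2.89×0.761/(0.0986−2.89) × (0.02698−0.8840) = (-0.7879)×(-0.8571) = 0.6753 kmol/m³.
C_M = C_{M0}e^(−k₁t) = 0.02054 kmol/m³, so C_P = C_{M0}−C_M−C_N = 0.06521 kmol/m³; C_N/C_P = 10.4.

10.4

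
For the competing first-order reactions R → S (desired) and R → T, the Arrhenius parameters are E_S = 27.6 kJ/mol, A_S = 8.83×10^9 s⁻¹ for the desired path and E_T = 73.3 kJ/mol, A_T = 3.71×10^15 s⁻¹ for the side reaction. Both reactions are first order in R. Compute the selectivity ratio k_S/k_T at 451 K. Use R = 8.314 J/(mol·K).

k_S/k_T = (A_S/A_T)·exp[−(E_S−E_T)/(RT)] = (A_S/A_T)·exp[(E_T−E_S)/(RT)].
(E_T−E_S)/(RT) = (73.3−27.6)×10³/(8.314×451) = 45700/3750 = 12.19.
k_S/k_T = (8.83×10^9/3.71×10^15)·exp(12.19) = 2.380×10^-6 × 1.964×10^5 = 0.467.
Since E_S < E_T, lowering the temperature improves selectivity toward S.

0.467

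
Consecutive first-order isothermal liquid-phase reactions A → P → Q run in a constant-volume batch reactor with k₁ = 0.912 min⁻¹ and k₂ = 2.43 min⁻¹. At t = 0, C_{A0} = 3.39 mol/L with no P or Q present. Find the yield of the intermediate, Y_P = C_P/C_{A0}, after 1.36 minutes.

The intermediate concentration in a first-order A→B→C sequence is C_P = k₁C_{A0}(e^(−k₁t) − e^(−k₂t))/(k₂−k₁).
e^(−k₁t) = e^(−0.912×1.36) = e^(−1.240) = 0.2893; e^(−k₂t) = e^(−3.305) = 0.03671.
C_P = 0.912×3.39/(2.43−0.912) × (0.2893−0.03671) = 2.037×0.2526 = 0.5144 mol/L.
Y_P = C_P/C_{A0} = 0.5144/3.39 = 0.152.

0.152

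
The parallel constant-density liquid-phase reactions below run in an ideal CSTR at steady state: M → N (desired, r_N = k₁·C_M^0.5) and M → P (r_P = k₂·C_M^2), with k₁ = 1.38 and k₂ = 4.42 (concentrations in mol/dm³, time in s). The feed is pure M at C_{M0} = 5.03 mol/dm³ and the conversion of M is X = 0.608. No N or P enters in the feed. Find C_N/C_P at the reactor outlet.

0.113

Exit C_M = C_{M0}(1−X) = 5.03×0.392 = 1.972 mol/dm³.
A CSTR operates uniformly at the exit composition, giving r_N = 1.938 and r_P = 17.18 (each k·C_M^n at C_M = 1.972).
Overall selectivity = C_N/C_P = r_Nτ/(r_Pτ) = r_N/r_P = 0.113.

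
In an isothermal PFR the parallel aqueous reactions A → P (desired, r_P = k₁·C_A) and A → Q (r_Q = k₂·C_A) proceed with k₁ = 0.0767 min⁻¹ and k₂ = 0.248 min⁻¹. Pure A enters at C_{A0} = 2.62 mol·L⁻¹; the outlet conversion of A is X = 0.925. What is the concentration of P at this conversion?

0.572 mol·L⁻¹

C_A = C_{A0}(1−X) = 0.1965 mol·L⁻¹.
Both paths are first order in A, so the instantaneous fraction to P is constant: dC_P/d(−C_A) = k₁/(k₁+k₂) = 0.2362.
C_P = 0.2362·(C_{A0}−C_A) = 0.2362×2.424 = 0.572 mol·L⁻¹.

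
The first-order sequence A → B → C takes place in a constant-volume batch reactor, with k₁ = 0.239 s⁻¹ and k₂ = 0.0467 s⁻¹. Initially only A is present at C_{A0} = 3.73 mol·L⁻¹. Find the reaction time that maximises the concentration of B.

8.49 s

Setting dC_B/dt = 0 gives t_opt = ln(k₂/k₁)/(k₂−k₁).
= ln(0.0467/0.239)/(0.0467−0.239) = ln(0.1954)/-0.1923 = -1.633/-0.1923 = 8.49 s.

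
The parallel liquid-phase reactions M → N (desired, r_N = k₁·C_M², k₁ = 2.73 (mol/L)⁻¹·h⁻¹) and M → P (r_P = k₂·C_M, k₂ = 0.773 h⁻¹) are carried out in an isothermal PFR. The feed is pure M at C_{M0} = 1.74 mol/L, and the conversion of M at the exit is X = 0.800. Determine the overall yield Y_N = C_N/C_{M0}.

C_M = C_{M0}(1−X) = 0.3480 mol/L.
Along a PFR/batch, dC_P/dC_M = −r_P/(r_N+r_P) = −k₂/(k₂+k₁·C_M).
Integrating from C_{M0} to C_M: C_P = (0.773/2.73)·ln[(0.773+2.73·1.74)/(0.773+2.73·0.348)] = 0.2832·ln(5.523/1.723) = 0.3298 mol/L.
Then C_N = (C_{M0}−C_M) − C_P = 1.392 − 0.3298 = 1.062 mol/L.
Y_N = C_N/C_{M0} = 1.062/1.74 = 0.610.

0.610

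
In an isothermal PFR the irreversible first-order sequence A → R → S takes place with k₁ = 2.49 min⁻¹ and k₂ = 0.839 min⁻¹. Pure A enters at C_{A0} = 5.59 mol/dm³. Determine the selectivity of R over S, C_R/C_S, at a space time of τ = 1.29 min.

Solving the coupled first-order balances gives C_R(τ) = [k₁/(k₂−k₁)]·C_{A0}·(e^(−k₁τ) − e^(−k₂τ)).
e^(−k₁τ) = e^(−2.49×1.29) = e^(−3.212) = 0.04027; e^(−k₂τ) = e^(−1.082) = 0.3388.
C_R = 2.49×5.59/(0.839−2.49) × (0.04027−0.3388) = (-8.431)×(-0.2985) = 2.517 mol/dm³.
C_A = C_{A0}e^(−k₁τ) = 0.2251 mol/dm³, so C_S = C_{A0}−C_A−C_R = 2.848 mol/dm³; C_R/C_S = 0.884.

0.884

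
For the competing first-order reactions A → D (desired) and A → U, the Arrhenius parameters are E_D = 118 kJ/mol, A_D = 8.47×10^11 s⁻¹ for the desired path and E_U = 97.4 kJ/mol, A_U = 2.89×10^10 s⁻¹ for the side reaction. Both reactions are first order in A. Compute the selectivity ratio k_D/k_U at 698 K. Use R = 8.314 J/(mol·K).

Since both paths have the same order in A, the concentration cancels and S_{D/U} = k_D/k_U = (A_D/A_U)·exp[(E_U−E_D)/(RT)].
(E_U−E_D)/(RT) = (97.4−118)×10³/(8.314×698) = -20600/5803 = -3.550.
k_D/k_U = (8.47×10^11/2.89×10^10)·exp(-3.550) = 29.31 × 0.02873 = 0.842.
Since E_D > E_U, raising the temperature improves selectivity toward D.

0.842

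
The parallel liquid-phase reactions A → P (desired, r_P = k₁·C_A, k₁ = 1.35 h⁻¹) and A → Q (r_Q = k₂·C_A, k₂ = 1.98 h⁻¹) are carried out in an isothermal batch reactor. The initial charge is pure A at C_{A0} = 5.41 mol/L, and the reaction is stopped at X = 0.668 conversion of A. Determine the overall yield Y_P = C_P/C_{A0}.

C_A = C_{A0}(1−X) = 1.796 mol/L.
Both paths are first order in A, so the instantaneous fraction to P is constant: dC_P/d(−C_A) = k₁/(k₁+k₂) = 0.4054.
C_P = 0.4054·(C_{A0}−C_A) = 0.4054×3.614 = 1.47 mol/L.
Y_P = C_P/C_{A0} = 1.465/5.41 = 0.271.

0.271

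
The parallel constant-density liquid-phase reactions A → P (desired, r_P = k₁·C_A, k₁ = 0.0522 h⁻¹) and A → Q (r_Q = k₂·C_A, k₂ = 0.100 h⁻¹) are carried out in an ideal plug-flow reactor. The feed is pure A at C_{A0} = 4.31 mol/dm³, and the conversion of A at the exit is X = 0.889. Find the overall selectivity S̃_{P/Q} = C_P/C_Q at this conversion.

0.522

C_A = C_{A0}(1−X) = 0.4784 mol/dm³.
Both paths are first order in A, so the instantaneous fraction to P is constant: dC_P/d(−C_A) = k₁/(k₁+k₂) = 0.3430.
C_P = 0.3430·(C_{A0}−C_A) = 0.3430×3.832 = 1.31 mol/dm³.
C_Q = (C_{A0}−C_A)−C_P = 2.517 mol/dm³; S̃_{P/Q} = 1.314/2.517 = 0.522.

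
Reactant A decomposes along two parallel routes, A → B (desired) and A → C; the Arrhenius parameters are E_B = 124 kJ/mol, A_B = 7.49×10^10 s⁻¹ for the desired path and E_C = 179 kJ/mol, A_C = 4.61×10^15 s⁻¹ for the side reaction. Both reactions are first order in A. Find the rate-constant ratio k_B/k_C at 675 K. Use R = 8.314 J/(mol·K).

0.293

k_B/k_C = (A_B/A_C)·exp[−(E_B−E_C)/(RT)] = (A_B/A_C)·exp[(E_C−E_B)/(RT)].
(E_C−E_B)/(RT) = (179−124)×10³/(8.314×675) = 55000/5612 = 9.801.
k_B/k_C = (7.49×10^10/4.61×10^15)·exp(9.801) = 1.625×10^-5 × 18043 = 0.293.
Since E_B < E_C, lowering the temperature improves selectivity toward B.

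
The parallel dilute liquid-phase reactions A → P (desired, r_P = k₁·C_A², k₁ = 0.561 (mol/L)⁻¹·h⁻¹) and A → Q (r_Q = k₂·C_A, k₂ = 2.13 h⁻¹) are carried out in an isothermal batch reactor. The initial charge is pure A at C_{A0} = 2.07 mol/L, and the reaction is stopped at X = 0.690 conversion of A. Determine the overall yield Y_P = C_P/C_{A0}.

0.178

C_A = C_{A0}(1−X) = 0.6417 mol/L.
Along a PFR/batch, dC_Q/dC_A = −r_Q/(r_P+r_Q) = −k₂/(k₂+k₁·C_A).
Integrating from C_{A0} to C_A: C_Q = (2.13/0.561)·ln[(2.13+0.561·2.07)/(2.13+0.561·0.642)] = 3.797·ln(3.291/2.490) = 1.059 mol/L.
Then C_P = (C_{A0}−C_A) − C_Q = 1.428 − 1.059 = 0.3690 mol/L.
Y_P = C_P/C_{A0} = 0.3690/2.07 = 0.178.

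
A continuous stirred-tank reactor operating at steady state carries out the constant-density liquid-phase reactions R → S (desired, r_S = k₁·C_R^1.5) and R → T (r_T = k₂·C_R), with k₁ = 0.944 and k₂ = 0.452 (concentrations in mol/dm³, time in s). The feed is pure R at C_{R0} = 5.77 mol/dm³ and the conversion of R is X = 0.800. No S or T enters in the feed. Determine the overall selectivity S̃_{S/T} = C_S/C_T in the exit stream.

Exit C_R = C_{R0}(1−X) = 5.77×0.200 = 1.154 mol/dm³.
In a CSTR the entire volume is at exit conditions, so r_S = 0.944×1.154^1.5 = 1.170 and r_T = 0.452×1.154 = 0.5216.
Overall selectivity = C_S/C_T = r_Sτ/(r_Tτ) = r_S/r_T = 2.24.

2.24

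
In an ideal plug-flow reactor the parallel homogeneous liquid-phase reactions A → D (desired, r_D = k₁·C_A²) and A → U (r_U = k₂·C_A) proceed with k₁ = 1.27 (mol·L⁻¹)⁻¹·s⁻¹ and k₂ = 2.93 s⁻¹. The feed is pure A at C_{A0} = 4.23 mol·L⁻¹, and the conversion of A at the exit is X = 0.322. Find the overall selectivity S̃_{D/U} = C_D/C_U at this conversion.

1.53

C_A = C_{A0}(1−X) = 2.868 mol·L⁻¹.
Along a PFR/batch, dC_U/dC_A = −r_U/(r_D+r_U) = −k₂/(k₂+k₁·C_A).
Integrating from C_{A0} to C_A: C_U = (2.93/1.27)·ln[(2.93+1.27·4.23)/(2.93+1.27·2.87)] = 2.307·ln(8.302/6.572) = 0.5390 mol·L⁻¹.
Then C_D = (C_{A0}−C_A) − C_U = 1.362 − 0.5390 = 0.8230 mol·L⁻¹.
S̃_{D/U} = C_D/C_U = 0.8230/0.5390 = 1.53.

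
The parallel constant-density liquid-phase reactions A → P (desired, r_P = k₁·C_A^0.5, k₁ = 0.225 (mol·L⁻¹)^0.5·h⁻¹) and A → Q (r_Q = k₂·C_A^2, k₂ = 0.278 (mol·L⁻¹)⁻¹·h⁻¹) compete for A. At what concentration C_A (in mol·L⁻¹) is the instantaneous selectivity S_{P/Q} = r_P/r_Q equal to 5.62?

0.275 mol·L⁻¹

S_{P/Q} = (k₁/k₂)·C_A^-1.5 ⇒ C_A = (S·k₂/k₁)^(1/(-1.5)).
= (5.62×0.278/0.225)^(-0.6667) = (6.944)^(-0.6667) = 0.275 mol·L⁻¹.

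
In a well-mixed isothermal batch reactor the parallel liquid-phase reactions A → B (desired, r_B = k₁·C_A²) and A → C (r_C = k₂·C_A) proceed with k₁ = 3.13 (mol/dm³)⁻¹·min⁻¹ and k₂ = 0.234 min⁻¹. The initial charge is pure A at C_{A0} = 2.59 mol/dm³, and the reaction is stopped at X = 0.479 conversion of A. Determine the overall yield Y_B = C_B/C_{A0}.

0.461

C_A = C_{A0}(1−X) = 1.349 mol/dm³.
Along a PFR/batch, dC_C/dC_A = −r_C/(r_B+r_C) = −k₂/(k₂+k₁·C_A).
Integrating from C_{A0} to C_A: C_C = (0.234/3.13)·ln[(0.234+3.13·2.59)/(0.234+3.13·1.35)] = 0.07476·ln(8.341/4.458) = 0.04684 mol/dm³.
Then C_B = (C_{A0}−C_A) − C_C = 1.241 − 0.04684 = 1.194 mol/dm³.
Y_B = C_B/C_{A0} = 1.194/2.59 = 0.461.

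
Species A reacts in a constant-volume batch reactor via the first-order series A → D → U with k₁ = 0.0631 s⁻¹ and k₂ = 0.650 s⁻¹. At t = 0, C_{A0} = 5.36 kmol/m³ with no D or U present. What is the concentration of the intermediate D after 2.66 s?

0.385 kmol/m³

The intermediate concentration in a first-order A→B→C sequence is C_D = k₁C_{A0}(e^(−k₁t) − e^(−k₂t))/(k₂−k₁).
e^(−k₁t) = e^(−0.0631×2.66) = e^(−0.1678) = 0.8455; e^(−k₂t) = e^(−1.729) = 0.1775.
C_D = 0.0631×5.36/(0.650−0.0631) × (0.8455−0.1775) = 0.5763×0.6680 = 0.3850 kmol/m³.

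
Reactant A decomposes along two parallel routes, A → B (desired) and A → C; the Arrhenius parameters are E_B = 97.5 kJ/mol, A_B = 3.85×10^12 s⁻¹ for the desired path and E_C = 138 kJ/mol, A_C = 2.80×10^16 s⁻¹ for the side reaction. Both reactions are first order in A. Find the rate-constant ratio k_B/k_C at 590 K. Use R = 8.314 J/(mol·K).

With equal orders, S_{B/C} = k_B/k_C = (A_B/A_C)·exp[(E_C−E_B)/(RT)].
(E_C−E_B)/(RT) = (138−97.5)×10³/(8.314×590) = 40500/4905 = 8.256.
k_B/k_C = (3.85×10^12/2.80×10^16)·exp(8.256) = 1.375×10^-4 × 3852 = 0.530.

0.530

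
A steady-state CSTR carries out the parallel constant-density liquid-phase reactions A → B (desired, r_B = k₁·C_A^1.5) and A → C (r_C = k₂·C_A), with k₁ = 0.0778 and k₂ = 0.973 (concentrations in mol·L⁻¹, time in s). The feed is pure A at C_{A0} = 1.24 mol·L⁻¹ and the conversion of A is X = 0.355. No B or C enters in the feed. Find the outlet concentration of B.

0.0294 mol·L⁻¹

Exit C_A = C_{A0}(1−X) = 1.24×0.645 = 0.7998 mol·L⁻¹.
In a CSTR the entire volume is at exit conditions, so r_B = 0.0778×0.7998^1.5 = 0.05565 and r_C = 0.973×0.7998 = 0.7782.
Fraction of consumed A going to B: r_B/(r_B+r_C) = 0.06674.
C_B = 0.06674·C_{A0}·X = 0.06674×1.24×0.355 = 0.0294 mol·L⁻¹.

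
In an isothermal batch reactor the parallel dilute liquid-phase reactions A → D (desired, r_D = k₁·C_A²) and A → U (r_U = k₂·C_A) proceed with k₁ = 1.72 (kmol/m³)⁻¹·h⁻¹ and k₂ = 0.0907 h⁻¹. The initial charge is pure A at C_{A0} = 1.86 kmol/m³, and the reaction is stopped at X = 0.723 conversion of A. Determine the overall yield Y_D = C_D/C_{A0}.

C_A = C_{A0}(1−X) = 0.5152 kmol/m³.
Along a PFR/batch, dC_U/dC_A = −r_U/(r_D+r_U) = −k₂/(k₂+k₁·C_A).
Integrating from C_{A0} to C_A: C_U = (0.0907/1.72)·ln[(0.0907+1.72·1.86)/(0.0907+1.72·0.515)] = 0.05273·ln(3.290/0.9769) = 0.06403 kmol/m³.
Then C_D = (C_{A0}−C_A) − C_U = 1.345 − 0.06403 = 1.281 kmol/m³.
Y_D = C_D/C_{A0} = 1.281/1.86 = 0.689.

0.689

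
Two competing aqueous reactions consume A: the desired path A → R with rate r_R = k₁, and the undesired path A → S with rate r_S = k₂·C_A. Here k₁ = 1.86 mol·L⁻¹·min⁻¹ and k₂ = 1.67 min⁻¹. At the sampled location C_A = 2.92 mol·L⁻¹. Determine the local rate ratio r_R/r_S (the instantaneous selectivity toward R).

S_{R/S} = r_R/r_S = (k₁)/(k₂·C_A) = (k₁/k₂)·C_A⁻¹.
= (1.86) / (1.67×2.920) = 1.860/4.876 = 0.381.

0.381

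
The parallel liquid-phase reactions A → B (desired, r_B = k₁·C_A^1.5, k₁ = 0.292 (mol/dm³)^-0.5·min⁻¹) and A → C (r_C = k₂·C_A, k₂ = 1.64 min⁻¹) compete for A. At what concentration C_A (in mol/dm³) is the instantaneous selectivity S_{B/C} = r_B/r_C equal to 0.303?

S_{B/C} = (k₁/k₂)·C_A^0.5 ⇒ C_A = (S·k₂/k₁)^(2).
= (0.303×1.64/0.292)^(2) = (1.702)^(2) = 2.90 mol/dm³.

2.90 mol/dm³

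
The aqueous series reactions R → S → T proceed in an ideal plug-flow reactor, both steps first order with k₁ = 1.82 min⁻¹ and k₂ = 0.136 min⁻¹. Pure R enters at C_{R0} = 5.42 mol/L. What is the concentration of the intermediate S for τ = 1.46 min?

4.39 mol/L

For first-order series with pure R initially, C_S(τ) = k₁C_{R0}/(k₂−k₁)·(e^(−k₁τ) − e^(−k₂τ)).
e^(−k₁τ) = e^(−1.82×1.46) = e^(−2.657) = 0.07014; e^(−k₂τ) = e^(−0.1986) = 0.8199.
C_S = 1.82×5.42/(0.136−1.82) × (0.07014−0.8199) = (-5.858)×(-0.7498) = 4.392 mol/L.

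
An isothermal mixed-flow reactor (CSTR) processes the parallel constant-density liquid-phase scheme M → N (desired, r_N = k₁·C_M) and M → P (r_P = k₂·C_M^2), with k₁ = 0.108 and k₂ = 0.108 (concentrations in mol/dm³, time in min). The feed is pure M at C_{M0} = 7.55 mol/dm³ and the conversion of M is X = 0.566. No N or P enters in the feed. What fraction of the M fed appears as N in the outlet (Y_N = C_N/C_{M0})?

Exit C_M = C_{M0}(1−X) = 7.55×0.434 = 3.277 mol/dm³.
A CSTR operates uniformly at the exit composition, giving r_N = 0.3539 and r_P = 1.160 (each k·C_M^n at C_M = 3.277).
Fraction of consumed M going to N: r_N/(r_N+r_P) = 0.2338.
C_N = 0.2338·C_{M0}·X = 0.2338×7.55×0.566 = 0.999 mol/dm³; Y_N = C_N/C_{M0} = 0.132.

0.132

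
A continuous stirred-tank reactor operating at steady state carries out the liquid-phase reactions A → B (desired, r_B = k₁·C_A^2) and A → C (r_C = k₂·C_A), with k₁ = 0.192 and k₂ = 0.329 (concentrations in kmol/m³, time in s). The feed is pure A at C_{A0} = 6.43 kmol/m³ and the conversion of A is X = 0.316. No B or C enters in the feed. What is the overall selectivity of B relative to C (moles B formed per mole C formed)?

Exit C_A = C_{A0}(1−X) = 6.43×0.684 = 4.398 kmol/m³.
Rates in a CSTR are evaluated at the outlet concentration: r_B = 0.192×4.398^2 = 3.714, r_C = 0.329×4.398 = 1.447.
Overall selectivity = C_B/C_C = r_Bτ/(r_Cτ) = r_B/r_C = 2.57.

2.57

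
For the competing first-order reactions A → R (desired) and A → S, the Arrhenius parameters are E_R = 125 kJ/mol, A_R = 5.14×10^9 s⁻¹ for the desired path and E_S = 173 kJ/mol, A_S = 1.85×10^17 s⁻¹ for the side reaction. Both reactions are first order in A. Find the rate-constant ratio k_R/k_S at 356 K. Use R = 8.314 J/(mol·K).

0.307

k_R/k_S = (A_R/A_S)·exp[−(E_R−E_S)/(RT)] = (A_R/A_S)·exp[(E_S−E_R)/(RT)].
(E_S−E_R)/(RT) = (173−125)×10³/(8.314×356) = 48000/2960 = 16.22.
k_R/k_S = (5.14×10^9/1.85×10^17)·exp(16.22) = 2.778×10^-8 × 1.104×10^7 = 0.307.
Since E_R < E_S, lowering the temperature improves selectivity toward R.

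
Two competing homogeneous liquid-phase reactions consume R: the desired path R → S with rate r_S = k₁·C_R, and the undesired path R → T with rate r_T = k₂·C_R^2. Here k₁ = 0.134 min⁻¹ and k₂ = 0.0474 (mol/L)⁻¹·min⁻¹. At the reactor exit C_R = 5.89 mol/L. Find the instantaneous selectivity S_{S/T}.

0.480

S_{S/T} = r_S/r_T = (k₁·C_R)/(k₂·C_R^2) = (k₁/k₂)·C_R⁻¹.
= (0.134×5.890) / (0.0474×5.890^2) = 0.7893/1.644 = 0.480.
The undesired path is higher order in R, so low C_R (CSTR or dilute feed) favours S.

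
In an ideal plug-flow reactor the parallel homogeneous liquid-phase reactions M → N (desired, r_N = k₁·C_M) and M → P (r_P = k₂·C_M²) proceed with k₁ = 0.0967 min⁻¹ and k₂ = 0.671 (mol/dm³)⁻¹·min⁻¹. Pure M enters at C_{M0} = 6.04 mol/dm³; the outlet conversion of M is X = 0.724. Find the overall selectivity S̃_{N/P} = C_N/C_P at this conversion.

C_M = C_{M0}(1−X) = 1.667 mol/dm³.
Along a PFR/batch, dC_N/dC_M = −r_N/(r_N+r_P) = −k₁/(k₁+k₂·C_M).
Integrating from C_{M0} to C_M: C_N = (0.0967/0.671)·ln[(0.0967+0.671·6.04)/(0.0967+0.671·1.67)] = 0.1441·ln(4.150/1.215) = 0.1770 mol/dm³.
C_P = (C_{M0}−C_M)−C_N = 4.196 mol/dm³; S̃_{N/P} = 0.1770/4.196 = 0.0422.

0.0422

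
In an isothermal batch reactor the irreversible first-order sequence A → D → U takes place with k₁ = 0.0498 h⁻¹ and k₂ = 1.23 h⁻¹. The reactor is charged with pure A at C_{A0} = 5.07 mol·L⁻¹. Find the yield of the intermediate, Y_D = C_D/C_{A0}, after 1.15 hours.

0.0296

The intermediate concentration in a first-order A→B→C sequence is C_D = k₁C_{A0}(e^(−k₁t) − e^(−k₂t))/(k₂−k₁).
e^(−k₁t) = e^(−0.0498×1.15) = e^(−0.05727) = 0.9443; e^(−k₂t) = e^(−1.414) = 0.2430.
C_D = 0.0498×5.07/(1.23−0.0498) × (0.9443−0.2430) = 0.2139×0.7013 = 0.1500 mol·L⁻¹.
Y_D = C_D/C_{A0} = 0.1500/5.07 = 0.0296.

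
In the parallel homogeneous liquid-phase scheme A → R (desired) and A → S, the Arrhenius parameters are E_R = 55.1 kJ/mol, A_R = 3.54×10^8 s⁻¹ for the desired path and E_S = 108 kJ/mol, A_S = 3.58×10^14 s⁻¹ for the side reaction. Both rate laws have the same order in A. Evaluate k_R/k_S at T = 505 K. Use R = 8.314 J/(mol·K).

With equal orders, S_{R/S} = k_R/k_S = (A_R/A_S)·exp[(E_S−E_R)/(RT)].
(E_S−E_R)/(RT) = (108−55.1)×10³/(8.314×505) = 52900/4199 = 12.60.
k_R/k_S = (3.54×10^8/3.58×10^14)·exp(12.60) = 9.888×10^-7 × 2.964×10^5 = 0.293.
Since E_R < E_S, lowering the temperature improves selectivity toward R.

0.293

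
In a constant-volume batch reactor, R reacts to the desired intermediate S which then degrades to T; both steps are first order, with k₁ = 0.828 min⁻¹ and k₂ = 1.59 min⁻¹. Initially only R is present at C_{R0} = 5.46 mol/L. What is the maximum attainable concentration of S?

At the optimum, C_{S,max}/C_{R0} = (k₁/k₂)^[k₂/(k₂−k₁)].
= (0.828/1.59)^(1.59/(1.59−0.828)) = (0.5208)^(2.087) = 0.2563.
C_{S,max} = 0.2563×5.46 = 1.40 mol/L.

1.40 mol/L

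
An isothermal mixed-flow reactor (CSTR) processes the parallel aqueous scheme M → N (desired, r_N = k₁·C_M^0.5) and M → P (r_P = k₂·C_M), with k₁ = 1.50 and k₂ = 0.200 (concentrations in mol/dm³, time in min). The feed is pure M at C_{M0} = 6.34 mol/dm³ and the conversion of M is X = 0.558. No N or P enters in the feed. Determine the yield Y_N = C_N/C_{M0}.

0.456

Exit C_M = C_{M0}(1−X) = 6.34×0.442 = 2.802 mol/dm³.
A CSTR operates uniformly at the exit composition, giving r_N = 2.511 and r_P = 0.5605 (each k·C_M^n at C_M = 2.802).
Fraction of consumed M going to N: r_N/(r_N+r_P) = 0.8175.
C_N = 0.8175·C_{M0}·X = 0.8175×6.34×0.558 = 2.89 mol/dm³; Y_N = C_N/C_{M0} = 0.456.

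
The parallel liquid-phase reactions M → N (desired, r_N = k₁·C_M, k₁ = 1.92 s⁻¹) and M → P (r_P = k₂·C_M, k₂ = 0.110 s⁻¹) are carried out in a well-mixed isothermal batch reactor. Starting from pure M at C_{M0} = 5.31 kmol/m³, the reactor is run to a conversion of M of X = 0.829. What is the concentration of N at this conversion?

4.16 kmol/m³

C_M = C_{M0}(1−X) = 0.9080 kmol/m³.
Both paths are first order in M, so the instantaneous fraction to N is constant: dC_N/d(−C_M) = k₁/(k₁+k₂) = 0.9458.
C_N = 0.9458·(C_{M0}−C_M) = 0.9458×4.402 = 4.16 kmol/m³.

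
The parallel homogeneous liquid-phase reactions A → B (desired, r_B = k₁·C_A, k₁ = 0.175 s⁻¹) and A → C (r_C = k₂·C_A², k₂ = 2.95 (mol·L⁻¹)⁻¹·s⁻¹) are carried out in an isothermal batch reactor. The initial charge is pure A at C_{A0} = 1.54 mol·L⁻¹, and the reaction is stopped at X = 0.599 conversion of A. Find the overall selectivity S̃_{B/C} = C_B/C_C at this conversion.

0.0585

C_A = C_{A0}(1−X) = 0.6175 mol·L⁻¹.
Along a PFR/batch, dC_B/dC_A = −r_B/(r_B+r_C) = −k₁/(k₁+k₂·C_A).
Integrating from C_{A0} to C_A: C_B = (0.175/2.95)·ln[(0.175+2.95·1.54)/(0.175+2.95·0.618)] = 0.05932·ln(4.718/1.997) = 0.05101 mol·L⁻¹.
C_C = (C_{A0}−C_A)−C_B = 0.8715 mol·L⁻¹; S̃_{B/C} = 0.05101/0.8715 = 0.0585.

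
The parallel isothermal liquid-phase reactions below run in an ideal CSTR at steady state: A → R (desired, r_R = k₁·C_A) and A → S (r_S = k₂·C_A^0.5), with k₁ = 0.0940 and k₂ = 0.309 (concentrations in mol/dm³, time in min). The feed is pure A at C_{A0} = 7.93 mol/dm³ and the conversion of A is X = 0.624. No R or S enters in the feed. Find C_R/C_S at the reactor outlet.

Exit C_A = C_{A0}(1−X) = 7.93×0.376 = 2.982 mol/dm³.
In a CSTR the entire volume is at exit conditions, so r_R = 0.0940×2.982 = 0.2803 and r_S = 0.309×2.982^0.5 = 0.5336.
Overall selectivity = C_R/C_S = r_Rτ/(r_Sτ) = r_R/r_S = 0.525.

0.525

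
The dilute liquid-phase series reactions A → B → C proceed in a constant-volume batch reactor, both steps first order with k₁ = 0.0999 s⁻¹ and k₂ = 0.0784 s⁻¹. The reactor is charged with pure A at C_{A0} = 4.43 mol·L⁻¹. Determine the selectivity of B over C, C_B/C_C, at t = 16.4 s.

Solving the coupled first-order balances gives C_B(t) = [k₁/(k₂−k₁)]·C_{A0}·(e^(−k₁t) − e^(−k₂t)).
e^(−k₁t) = e^(−0.0999×16.4) = e^(−1.638) = 0.1943; e^(−k₂t) = e^(−1.286) = 0.2764.
C_B = 0.0999×4.43/(0.0784−0.0999) × (0.1943−0.2764) = (-20.58)×(-0.08214) = 1.691 mol·L⁻¹.
C_A = C_{A0}e^(−k₁t) = 0.8607 mol·L⁻¹, so C_C = C_{A0}−C_A−C_B = 1.878 mol·L⁻¹; C_B/C_C = 0.900.

0.900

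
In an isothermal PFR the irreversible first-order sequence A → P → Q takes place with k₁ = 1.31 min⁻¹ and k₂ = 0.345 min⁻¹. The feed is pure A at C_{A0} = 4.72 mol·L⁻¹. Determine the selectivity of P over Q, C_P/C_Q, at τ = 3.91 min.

0.530

Solving the coupled first-order balances gives C_P(τ) = [k₁/(k₂−k₁)]·C_{A0}·(e^(−k₁τ) − e^(−k₂τ)).
e^(−k₁τ) = e^(−1.31×3.91) = e^(−5.122) = 0.005963; e^(−k₂τ) = e^(−1.349) = 0.2595.
C_P = 1.31×4.72/(0.345−1.31) × (0.005963−0.2595) = (-6.407)×(-0.2535) = 1.625 mol·L⁻¹.
C_A = C_{A0}e^(−k₁τ) = 0.02815 mol·L⁻¹, so C_Q = C_{A0}−C_A−C_P = 3.067 mol·L⁻¹; C_P/C_Q = 0.530.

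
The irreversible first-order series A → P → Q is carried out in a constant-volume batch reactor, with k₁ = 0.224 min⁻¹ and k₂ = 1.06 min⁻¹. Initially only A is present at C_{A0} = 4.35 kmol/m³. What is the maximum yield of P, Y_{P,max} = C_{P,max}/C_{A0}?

For a first-order series the maximum intermediate yield is C_{P,max}/C_{A0} = (k₁/k₂)^[k₂/(k₂−k₁)].
= (0.224/1.06)^(1.06/(1.06−0.224)) = (0.2113)^(1.268) = 0.1393.

0.139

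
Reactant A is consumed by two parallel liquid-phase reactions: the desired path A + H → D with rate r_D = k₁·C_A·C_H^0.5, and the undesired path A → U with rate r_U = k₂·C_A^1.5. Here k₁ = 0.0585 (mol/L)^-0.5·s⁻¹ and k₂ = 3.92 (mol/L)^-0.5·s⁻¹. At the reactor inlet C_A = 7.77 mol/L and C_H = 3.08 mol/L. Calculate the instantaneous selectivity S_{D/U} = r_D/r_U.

S_{D/U} = r_D/r_U = (k₁·C_A·C_H^0.5)/(k₂·C_A^1.5) = (k₁/k₂)·C_A^-0.5·C_H^0.5.
= (0.0585×7.770×3.080^0.5) / (3.92×7.770^1.5) = 0.7977/84.90 = 0.00940.
The undesired path is higher order in A, so low C_A (CSTR or dilute feed) favours D.

0.00940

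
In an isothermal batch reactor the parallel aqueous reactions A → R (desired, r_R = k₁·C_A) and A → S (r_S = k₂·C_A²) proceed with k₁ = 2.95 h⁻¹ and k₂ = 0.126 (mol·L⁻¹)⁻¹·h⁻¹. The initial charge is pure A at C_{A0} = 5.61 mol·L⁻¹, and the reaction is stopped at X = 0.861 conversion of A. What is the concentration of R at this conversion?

C_A = C_{A0}(1−X) = 0.7798 mol·L⁻¹.
Along a PFR/batch, dC_R/dC_A = −r_R/(r_R+r_S) = −k₁/(k₁+k₂·C_A).
Integrating from C_{A0} to C_A: C_R = (2.95/0.126)·ln[(2.95+0.126·5.61)/(2.95+0.126·0.780)] = 23.41·ln(3.657/3.048) = 4.262 mol·L⁻¹.

4.26 mol·L⁻¹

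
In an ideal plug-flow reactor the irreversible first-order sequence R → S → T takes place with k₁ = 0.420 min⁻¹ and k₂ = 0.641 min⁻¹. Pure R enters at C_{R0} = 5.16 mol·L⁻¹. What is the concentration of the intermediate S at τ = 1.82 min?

1.51 mol·L⁻¹

The intermediate concentration in a first-order A→B→C sequence is C_S = k₁C_{R0}(e^(−k₁τ) − e^(−k₂τ))/(k₂−k₁).
e^(−k₁τ) = e^(−0.420×1.82) = e^(−0.7644) = 0.4656; e^(−k₂τ) = e^(−1.167) = 0.3114.
C_S = 0.420×5.16/(0.641−0.420) × (0.4656−0.3114) = 9.806×0.1542 = 1.512 mol·L⁻¹.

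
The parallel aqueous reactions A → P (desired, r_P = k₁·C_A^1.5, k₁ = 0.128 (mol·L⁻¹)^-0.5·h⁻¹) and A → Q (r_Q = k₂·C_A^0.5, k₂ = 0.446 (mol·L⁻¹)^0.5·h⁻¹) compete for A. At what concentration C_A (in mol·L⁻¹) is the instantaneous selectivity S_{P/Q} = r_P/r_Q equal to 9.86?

34.4 mol·L⁻¹

S_{P/Q} = (k₁/k₂)·C_A ⇒ C_A = S·k₂/k₁.
= 9.86×0.446/0.128 = 34.4 mol·L⁻¹.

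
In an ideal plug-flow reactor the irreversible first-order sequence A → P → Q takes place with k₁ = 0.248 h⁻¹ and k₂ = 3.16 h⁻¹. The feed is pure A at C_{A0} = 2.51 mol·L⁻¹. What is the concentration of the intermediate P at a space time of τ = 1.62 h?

For first-order series with pure A initially, C_P(τ) = k₁C_{A0}/(k₂−k₁)·(e^(−k₁τ) − e^(−k₂τ)).
e^(−k₁τ) = e^(−0.248×1.62) = e^(−0.4018) = 0.6691; e^(−k₂τ) = e^(−5.119) = 0.005981.
C_P = 0.248×2.51/(3.16−0.248) × (0.6691−0.005981) = 0.2138×0.6632 = 0.1418 mol·L⁻¹.

0.142 mol·L⁻¹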